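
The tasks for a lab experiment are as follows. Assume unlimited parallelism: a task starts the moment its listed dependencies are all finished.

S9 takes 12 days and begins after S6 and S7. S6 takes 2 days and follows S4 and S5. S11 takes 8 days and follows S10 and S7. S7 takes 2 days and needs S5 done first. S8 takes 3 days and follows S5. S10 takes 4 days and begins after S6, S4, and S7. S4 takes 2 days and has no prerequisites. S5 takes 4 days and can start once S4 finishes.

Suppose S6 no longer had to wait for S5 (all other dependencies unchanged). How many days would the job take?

Before: longest chain S4→S5→S6→S9 = 2+4+2+12 = 20, finish 20.
Without S5→S6, S6's earliest start moves from 6 to 2.
After: S4→S5→S7→S9 = 2+4+2+12 = 20 → 20 days.

20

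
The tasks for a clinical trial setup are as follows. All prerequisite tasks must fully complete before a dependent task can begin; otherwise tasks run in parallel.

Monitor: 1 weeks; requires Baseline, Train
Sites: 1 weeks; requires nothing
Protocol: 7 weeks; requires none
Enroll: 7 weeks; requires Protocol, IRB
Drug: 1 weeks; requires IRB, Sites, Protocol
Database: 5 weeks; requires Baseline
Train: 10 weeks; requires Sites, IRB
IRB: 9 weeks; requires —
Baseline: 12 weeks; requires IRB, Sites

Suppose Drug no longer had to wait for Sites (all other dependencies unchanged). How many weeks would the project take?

26

Before: longest chain IRB→Baseline→Database = 9+12+5 = 26, finish 26.
Dropping Sites→Drug doesn't change Drug's earliest start (9); another predecessor still binds.
The longest chain is now IRB→Baseline→Database = 9+12+5 = 26, so the project takes 26 weeks.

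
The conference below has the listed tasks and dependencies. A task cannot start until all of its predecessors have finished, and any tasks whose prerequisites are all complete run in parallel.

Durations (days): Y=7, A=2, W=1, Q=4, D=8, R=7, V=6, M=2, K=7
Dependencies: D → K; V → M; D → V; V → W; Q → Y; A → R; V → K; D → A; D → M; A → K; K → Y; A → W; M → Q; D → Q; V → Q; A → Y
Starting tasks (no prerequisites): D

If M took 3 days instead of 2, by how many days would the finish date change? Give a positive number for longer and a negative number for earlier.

0

As given, the longest chain is D→V→K→Y = 8+6+7+7 = 28, so the finish is 28 days.
M is off the critical path — its longest chain is 27 days, giving 1 of slack.
Now D→V→M→Q→Y = 8+6+3+4+7 = 28 is longest, so the finish becomes 28 days.
Change in finish: 28 − 28 = +0 days.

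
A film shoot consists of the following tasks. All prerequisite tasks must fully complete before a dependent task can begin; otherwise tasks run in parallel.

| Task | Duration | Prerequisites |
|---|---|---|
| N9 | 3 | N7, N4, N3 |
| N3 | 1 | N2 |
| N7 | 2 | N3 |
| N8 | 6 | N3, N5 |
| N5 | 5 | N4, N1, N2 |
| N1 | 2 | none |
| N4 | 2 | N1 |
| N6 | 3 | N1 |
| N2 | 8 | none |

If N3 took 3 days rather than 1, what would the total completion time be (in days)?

Baseline: N2→N5→N8 = 8+5+6 = 19 → 19 days.
The longest path through N3 is only 15 days, so N3 has float 4.
That remains the longest chain; total 19 days.

19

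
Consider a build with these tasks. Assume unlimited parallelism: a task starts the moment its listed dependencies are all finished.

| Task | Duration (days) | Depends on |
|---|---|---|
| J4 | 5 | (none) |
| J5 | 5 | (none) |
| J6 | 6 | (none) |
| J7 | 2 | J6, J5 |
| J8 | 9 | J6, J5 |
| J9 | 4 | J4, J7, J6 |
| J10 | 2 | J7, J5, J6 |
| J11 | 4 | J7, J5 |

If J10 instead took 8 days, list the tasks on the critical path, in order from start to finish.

J6, J7, J10

The binding path is J6→J8 = 6+9 = 15; finish at 15 days.
The longest path through J10 is only 10 days, so J10 has float 5.
The binding chain switches to J6→J7→J10 = 6+2+8 = 16; finish 16 days.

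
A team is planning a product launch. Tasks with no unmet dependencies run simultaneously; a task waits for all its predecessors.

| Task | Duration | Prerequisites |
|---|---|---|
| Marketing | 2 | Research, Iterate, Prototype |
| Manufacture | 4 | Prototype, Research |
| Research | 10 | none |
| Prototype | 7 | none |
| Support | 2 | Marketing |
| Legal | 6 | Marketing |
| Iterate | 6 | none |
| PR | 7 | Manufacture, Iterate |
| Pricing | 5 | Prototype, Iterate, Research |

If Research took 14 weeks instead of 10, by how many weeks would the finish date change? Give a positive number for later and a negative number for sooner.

4

As given, the longest chain is Research→Manufacture→PR = 10+4+7 = 21, so the finish is 21 weeks.
Research lies on that path, so at 14 weeks the path becomes 25 weeks.
No other chain overtakes it, so the finish is 25 weeks.
Change in finish: 25 − 21 = +4 weeks.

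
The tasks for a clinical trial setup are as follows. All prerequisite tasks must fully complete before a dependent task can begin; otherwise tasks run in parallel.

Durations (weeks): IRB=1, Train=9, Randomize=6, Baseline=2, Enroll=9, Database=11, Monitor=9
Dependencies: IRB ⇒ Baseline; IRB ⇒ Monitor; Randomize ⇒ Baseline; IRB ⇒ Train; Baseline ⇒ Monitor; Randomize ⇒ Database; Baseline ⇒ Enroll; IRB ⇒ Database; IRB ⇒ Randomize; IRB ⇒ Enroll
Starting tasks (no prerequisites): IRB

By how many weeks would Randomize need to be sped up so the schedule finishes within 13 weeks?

5

Current finish: 18 weeks; target: 13.
Randomize is on every critical path, so each week cut from Randomize cuts the finish by one (this holds down to a finish of 13).
Need 18 − 13 = 5 weeks off Randomize → Randomize becomes 1 week, finish becomes 13.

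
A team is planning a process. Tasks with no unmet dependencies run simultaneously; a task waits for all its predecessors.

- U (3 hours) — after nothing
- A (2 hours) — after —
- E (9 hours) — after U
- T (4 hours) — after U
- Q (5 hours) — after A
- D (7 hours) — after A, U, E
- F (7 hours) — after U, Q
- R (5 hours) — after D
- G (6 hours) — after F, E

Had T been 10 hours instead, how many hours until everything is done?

24

The binding path is U→E→D→R = 3+9+7+5 = 24; finish at 24 hours.
The longest path through T is only 7 hours, so T has float 17.
No other chain overtakes it, so the finish is 24 hours.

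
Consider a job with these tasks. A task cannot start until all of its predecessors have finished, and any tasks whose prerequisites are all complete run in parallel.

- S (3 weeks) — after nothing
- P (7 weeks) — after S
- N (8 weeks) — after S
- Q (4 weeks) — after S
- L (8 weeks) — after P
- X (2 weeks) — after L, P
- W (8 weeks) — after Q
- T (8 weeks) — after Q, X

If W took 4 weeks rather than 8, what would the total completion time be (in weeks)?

Critical path before the change: S→P→L→X→T = 3+7+8+2+8 = 28 giving 28 weeks.
W is off the critical path — its longest chain is 15 weeks, giving 13 of slack.
No other chain overtakes it, so the finish is 28 weeks.

28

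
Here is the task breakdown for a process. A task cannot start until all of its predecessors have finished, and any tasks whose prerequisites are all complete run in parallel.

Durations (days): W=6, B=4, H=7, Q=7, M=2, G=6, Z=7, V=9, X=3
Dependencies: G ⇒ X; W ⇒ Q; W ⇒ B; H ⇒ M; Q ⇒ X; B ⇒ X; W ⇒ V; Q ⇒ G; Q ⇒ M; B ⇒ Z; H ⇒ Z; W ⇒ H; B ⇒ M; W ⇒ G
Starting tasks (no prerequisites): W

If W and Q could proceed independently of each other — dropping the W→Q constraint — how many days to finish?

With the dependency in place, W→Q→G→X = 6+7+6+3 = 22 sets the finish at 22 days.
Without W→Q, Q's earliest start moves from 6 to 0.
The longest chain is now W→H→Z = 6+7+7 = 20, so the plan takes 20 days.

20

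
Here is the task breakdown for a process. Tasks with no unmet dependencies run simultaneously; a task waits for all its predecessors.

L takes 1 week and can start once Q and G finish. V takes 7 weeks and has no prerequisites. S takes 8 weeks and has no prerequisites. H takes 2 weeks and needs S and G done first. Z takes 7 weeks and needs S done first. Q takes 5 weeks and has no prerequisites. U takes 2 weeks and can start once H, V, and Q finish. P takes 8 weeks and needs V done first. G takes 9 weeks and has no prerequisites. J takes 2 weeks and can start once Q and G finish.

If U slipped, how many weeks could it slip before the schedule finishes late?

2

The longest chain is S→Z = 8+7 = 15; overall finish 15 weeks.
The longest chain containing U totals 13 weeks.
So U can slip 15 − 13 = 2 weeks.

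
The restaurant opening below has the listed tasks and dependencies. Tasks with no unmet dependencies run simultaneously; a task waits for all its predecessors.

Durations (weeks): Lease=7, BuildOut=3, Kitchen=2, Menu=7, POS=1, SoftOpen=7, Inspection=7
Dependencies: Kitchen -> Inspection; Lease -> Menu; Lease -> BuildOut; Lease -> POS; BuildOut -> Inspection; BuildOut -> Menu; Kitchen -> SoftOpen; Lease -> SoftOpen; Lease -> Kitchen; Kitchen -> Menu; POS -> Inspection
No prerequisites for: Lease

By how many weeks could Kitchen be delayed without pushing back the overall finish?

Critical path: Lease→BuildOut→Menu = 7+3+7 = 17, so the finish is 17 weeks.
Longest path through Kitchen: 16 weeks (earliest finish 9, latest finish 10).
Float = 17 − 16 = 1.

1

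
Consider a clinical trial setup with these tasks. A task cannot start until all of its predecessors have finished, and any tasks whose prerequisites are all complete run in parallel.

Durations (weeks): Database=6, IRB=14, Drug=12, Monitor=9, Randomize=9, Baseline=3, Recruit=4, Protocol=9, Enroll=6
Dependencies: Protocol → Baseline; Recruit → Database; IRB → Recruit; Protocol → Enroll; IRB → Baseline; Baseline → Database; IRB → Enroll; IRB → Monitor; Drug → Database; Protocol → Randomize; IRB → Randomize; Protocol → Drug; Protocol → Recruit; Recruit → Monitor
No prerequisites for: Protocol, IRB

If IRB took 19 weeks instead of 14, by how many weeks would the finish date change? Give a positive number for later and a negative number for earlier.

The binding path is IRB→Recruit→Monitor = 14+4+9 = 27; finish at 27 weeks.
IRB is on the critical path; changing it to 19 makes that path 32 weeks.
That remains the longest chain; total 32 weeks.
Change in finish: 32 − 27 = +5 weeks.

5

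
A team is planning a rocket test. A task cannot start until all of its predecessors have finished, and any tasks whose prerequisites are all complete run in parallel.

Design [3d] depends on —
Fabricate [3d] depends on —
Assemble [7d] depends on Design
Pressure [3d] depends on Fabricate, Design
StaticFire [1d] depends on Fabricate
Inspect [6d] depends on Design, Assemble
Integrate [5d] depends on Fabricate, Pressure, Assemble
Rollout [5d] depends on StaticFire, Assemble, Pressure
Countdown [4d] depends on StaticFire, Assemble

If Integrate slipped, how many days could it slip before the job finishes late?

Design→Assemble→Inspect = 3+7+6 = 16 sets the makespan at 16 days.
Integrate finishes as early as 15 and must finish by 16.
So Integrate can slip 16 − 15 = 1 day.

1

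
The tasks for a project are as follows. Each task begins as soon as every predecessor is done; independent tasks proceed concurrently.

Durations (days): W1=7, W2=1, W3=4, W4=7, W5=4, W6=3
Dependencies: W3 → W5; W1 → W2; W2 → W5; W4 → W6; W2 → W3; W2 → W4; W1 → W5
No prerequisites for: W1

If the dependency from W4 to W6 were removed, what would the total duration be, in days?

With the dependency in place, W1→W2→W4→W6 = 7+1+7+3 = 18 sets the finish at 18 days.
Without W4→W6, W6's earliest start moves from 15 to 0.
New critical path: W1→W2→W3→W5 = 7+1+4+4 = 16 ⇒ 16 days.

16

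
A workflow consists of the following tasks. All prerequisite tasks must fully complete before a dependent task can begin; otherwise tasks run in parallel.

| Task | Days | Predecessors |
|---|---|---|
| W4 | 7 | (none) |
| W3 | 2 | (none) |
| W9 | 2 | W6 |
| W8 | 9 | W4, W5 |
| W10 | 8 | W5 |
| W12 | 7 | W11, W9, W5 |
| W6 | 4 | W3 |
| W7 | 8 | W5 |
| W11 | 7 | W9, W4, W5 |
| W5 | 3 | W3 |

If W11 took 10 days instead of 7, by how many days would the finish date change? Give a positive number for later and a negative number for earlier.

As given, the longest chain is W3→W6→W9→W11→W12 = 2+4+2+7+7 = 22, so the finish is 22 days.
Since W11 is critical, the +3 change carries straight to that chain (now 25 days).
No other chain overtakes it, so the finish is 25 days.
Change in finish: 25 − 22 = +3 days.

3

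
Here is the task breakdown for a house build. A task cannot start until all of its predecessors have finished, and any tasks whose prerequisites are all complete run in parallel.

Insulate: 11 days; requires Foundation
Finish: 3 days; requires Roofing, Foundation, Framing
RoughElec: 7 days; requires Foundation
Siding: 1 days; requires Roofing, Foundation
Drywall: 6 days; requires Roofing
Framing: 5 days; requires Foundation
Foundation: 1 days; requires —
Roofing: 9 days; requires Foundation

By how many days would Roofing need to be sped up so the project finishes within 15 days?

1

Current finish: 16 days; target: 15.
Roofing is on every critical path, so each day cut from Roofing cuts the finish by one (this holds down to a finish of 12).
Need 16 − 15 = 1 day off Roofing → Roofing becomes 8 days, finish becomes 15.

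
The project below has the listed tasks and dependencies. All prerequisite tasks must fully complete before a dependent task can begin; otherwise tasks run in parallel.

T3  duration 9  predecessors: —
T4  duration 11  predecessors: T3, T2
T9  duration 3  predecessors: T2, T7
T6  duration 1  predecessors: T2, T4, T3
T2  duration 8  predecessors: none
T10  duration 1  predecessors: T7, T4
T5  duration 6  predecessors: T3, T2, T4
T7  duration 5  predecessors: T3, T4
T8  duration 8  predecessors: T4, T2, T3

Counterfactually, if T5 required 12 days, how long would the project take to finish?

Critical path before the change: T3→T4→T7→T9 = 9+11+5+3 = 28 giving 28 days.
T5 has 2 days of float (longest path through it is 26).
Now T3→T4→T5 = 9+11+12 = 32 is longest, so the finish becomes 32 days.

32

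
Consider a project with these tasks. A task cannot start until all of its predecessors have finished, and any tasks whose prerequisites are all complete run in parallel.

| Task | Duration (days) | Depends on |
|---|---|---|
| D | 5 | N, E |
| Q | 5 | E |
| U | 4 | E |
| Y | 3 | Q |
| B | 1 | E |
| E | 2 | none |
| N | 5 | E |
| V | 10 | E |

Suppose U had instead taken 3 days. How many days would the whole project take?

Baseline: E→V = 2+10 = 12 → 12 days.
U is off the critical path — its longest chain is 6 days, giving 6 of slack.
No other chain overtakes it, so the finish is 12 days.

12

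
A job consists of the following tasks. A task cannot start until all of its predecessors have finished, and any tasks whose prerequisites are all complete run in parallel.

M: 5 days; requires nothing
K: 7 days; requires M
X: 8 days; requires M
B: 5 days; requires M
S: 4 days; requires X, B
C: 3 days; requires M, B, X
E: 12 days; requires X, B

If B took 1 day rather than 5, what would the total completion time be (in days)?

25

As given, the longest chain is M→X→E = 5+8+12 = 25, so the finish is 25 days.
B is off the critical path — its longest chain is 22 days, giving 3 of slack.
The critical path is still M→X→E; finish is now 25 days.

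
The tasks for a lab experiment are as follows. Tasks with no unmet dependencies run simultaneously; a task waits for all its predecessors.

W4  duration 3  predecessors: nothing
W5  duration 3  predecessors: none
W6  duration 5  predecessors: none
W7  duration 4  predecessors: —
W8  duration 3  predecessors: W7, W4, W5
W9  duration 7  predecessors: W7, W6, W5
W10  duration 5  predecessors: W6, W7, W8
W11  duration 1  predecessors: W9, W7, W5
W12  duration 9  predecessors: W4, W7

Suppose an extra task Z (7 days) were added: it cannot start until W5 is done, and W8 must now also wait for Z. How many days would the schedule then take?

18

Originally the schedule takes 13 days.
With Z inserted, W8 now waits for max(W7, W4, W5, Z).
New critical path: W5→Z→W8→W10 = 3+7+3+5 = 18 ⇒ 18 days.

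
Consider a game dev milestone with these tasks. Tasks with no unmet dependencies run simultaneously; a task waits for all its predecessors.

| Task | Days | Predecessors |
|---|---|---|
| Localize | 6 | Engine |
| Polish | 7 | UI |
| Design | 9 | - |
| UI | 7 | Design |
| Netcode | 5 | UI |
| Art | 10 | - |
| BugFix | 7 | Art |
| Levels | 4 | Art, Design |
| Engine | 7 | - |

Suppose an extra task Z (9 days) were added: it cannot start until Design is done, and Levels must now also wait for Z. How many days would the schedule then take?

23

Originally the schedule takes 23 days.
With Z inserted, Levels now waits for max(Art, Design, Z).
New critical path: Design→UI→Polish = 9+7+7 = 23 ⇒ 23 days.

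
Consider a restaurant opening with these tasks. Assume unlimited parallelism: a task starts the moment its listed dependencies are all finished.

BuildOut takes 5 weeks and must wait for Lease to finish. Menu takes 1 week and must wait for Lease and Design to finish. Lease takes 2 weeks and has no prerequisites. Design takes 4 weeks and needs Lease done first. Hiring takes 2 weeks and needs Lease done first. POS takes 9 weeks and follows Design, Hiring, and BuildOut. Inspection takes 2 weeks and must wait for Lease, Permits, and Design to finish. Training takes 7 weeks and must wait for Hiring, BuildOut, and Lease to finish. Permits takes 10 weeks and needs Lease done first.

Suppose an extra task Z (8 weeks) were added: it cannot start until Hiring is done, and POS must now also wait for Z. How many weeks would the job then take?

Originally the job takes 16 weeks.
With Z inserted, POS now waits for max(Design, Hiring, BuildOut, Z).
New critical path: Lease→Hiring→Z→POS = 2+2+8+9 = 21 ⇒ 21 weeks.

21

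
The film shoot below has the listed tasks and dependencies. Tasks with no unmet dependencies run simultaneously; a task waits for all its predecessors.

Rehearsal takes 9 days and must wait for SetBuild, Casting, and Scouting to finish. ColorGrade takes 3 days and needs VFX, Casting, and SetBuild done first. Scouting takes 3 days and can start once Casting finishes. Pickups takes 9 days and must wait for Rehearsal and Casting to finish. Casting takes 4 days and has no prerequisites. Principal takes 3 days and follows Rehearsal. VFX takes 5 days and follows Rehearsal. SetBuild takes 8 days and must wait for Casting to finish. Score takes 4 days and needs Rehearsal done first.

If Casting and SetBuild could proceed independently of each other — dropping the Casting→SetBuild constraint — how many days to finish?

26

With the dependency in place, Casting→SetBuild→Rehearsal→Pickups = 4+8+9+9 = 30 sets the finish at 30 days.
Without Casting→SetBuild, SetBuild's earliest start moves from 4 to 0.
New critical path: SetBuild→Rehearsal→Pickups = 8+9+9 = 26 ⇒ 26 days.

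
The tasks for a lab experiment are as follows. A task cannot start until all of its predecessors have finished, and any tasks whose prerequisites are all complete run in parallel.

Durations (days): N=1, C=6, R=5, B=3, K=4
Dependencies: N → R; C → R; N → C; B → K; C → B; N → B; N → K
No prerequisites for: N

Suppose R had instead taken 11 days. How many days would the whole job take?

18

Baseline: N→C→B→K = 1+6+3+4 = 14 → 14 days.
The longest path through R is only 12 days, so R has float 2.
The binding chain switches to N→C→R = 1+6+11 = 18; finish 18 days.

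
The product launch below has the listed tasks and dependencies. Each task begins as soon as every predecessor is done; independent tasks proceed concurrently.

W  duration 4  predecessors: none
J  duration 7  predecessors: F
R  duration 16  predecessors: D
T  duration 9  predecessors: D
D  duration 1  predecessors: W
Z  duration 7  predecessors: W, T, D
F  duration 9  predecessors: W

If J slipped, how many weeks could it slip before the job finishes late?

Critical path: W→D→T→Z = 4+1+9+7 = 21, so the finish is 21 weeks.
J finishes as early as 20 and must finish by 21.
Slack of J = 14 − 13 = 1 week.

1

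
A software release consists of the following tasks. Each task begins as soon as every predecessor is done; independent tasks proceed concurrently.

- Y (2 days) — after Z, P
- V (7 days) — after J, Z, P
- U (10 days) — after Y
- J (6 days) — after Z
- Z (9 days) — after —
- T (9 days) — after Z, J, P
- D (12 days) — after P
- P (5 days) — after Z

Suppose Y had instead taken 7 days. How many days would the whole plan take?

31

Actual critical path: Z→P→Y→U = 9+5+2+10 = 26 ⇒ 26 days.
Y lies on that path, so at 7 days the path becomes 31 days.
No other chain overtakes it, so the finish is 31 days.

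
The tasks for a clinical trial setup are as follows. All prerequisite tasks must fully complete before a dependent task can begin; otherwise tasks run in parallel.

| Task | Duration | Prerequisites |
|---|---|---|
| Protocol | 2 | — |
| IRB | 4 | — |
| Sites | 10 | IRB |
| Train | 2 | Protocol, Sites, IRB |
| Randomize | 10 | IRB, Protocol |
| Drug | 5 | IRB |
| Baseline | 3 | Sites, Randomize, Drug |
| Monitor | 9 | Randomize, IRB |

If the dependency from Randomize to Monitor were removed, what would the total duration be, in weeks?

Before: longest chain IRB→Randomize→Monitor = 4+10+9 = 23, finish 23.
Without Randomize→Monitor, Monitor's earliest start moves from 14 to 4.
After: IRB→Sites→Baseline = 4+10+3 = 17 → 17 weeks.

17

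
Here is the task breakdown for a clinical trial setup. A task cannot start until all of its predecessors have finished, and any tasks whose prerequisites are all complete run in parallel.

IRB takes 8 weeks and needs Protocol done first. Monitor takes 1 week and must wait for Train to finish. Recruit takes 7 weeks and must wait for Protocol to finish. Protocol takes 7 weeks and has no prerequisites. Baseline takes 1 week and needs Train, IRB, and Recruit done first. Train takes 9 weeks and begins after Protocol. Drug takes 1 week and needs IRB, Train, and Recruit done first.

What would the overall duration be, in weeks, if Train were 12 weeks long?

Critical path before the change: Protocol→Train→Drug = 7+9+1 = 17 giving 17 weeks.
Train is on the critical path; changing it to 12 makes that path 20 weeks.
That remains the longest chain; total 20 weeks.

20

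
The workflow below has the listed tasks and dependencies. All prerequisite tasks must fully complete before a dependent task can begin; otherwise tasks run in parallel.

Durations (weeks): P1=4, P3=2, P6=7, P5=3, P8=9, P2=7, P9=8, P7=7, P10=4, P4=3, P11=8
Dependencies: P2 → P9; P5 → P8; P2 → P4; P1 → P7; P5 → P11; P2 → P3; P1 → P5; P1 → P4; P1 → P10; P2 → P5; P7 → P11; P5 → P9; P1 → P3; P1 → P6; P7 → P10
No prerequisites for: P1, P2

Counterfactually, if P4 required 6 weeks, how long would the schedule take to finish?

19

Actual critical path: P1→P7→P11 = 4+7+8 = 19 ⇒ 19 weeks.
P4 has 9 weeks of float (longest path through it is 10).
The critical path is still P1→P7→P11; finish is now 19 weeks.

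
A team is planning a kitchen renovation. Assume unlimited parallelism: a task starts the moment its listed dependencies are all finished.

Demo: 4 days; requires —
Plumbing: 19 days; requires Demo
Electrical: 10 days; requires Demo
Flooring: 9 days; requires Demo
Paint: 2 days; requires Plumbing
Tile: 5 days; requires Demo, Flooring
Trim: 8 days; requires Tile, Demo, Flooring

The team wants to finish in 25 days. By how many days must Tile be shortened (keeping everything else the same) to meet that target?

Current finish: 26 days; target: 25.
Tile is on every critical path, so each day cut from Tile cuts the finish by one (this holds down to a finish of 25).
Need 26 − 25 = 1 day off Tile → Tile becomes 4 days, finish becomes 25.

1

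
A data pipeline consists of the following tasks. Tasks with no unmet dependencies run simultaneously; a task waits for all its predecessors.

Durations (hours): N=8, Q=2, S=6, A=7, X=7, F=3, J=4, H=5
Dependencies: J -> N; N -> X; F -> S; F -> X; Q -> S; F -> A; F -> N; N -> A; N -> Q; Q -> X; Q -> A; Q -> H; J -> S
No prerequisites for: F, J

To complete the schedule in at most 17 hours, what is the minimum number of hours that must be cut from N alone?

4

Current finish: 21 hours; target: 17.
N is on every critical path, so each hour cut from N cuts the finish by one (this holds down to a finish of 14).
Need 21 − 17 = 4 hours off N → N becomes 4 hours, finish becomes 17.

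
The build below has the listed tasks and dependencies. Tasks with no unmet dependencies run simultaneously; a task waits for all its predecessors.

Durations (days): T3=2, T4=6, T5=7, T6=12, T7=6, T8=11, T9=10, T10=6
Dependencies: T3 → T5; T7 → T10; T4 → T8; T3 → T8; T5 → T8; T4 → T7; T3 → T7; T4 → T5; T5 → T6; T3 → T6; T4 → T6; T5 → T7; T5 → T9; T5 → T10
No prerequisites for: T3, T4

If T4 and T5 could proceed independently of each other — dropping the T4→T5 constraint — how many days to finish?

21

Original critical path: T4→T5→T6 = 6+7+12 = 25 ⇒ 25 days.
Without T4→T5, T5's earliest start moves from 6 to 2.
The longest chain is now T3→T5→T6 = 2+7+12 = 21, so the build takes 21 days.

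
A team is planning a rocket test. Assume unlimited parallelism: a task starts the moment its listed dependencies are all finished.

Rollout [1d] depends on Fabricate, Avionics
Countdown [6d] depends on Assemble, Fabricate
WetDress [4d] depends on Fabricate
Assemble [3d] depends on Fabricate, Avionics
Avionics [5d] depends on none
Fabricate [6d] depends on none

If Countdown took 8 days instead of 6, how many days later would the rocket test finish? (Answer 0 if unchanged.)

2

Actual critical path: Fabricate→Assemble→Countdown = 6+3+6 = 15 ⇒ 15 days.
Countdown is on the critical path; changing it to 8 makes that path 17 days.
That remains the longest chain; total 17 days.
Change in finish: 17 − 15 = +2 days.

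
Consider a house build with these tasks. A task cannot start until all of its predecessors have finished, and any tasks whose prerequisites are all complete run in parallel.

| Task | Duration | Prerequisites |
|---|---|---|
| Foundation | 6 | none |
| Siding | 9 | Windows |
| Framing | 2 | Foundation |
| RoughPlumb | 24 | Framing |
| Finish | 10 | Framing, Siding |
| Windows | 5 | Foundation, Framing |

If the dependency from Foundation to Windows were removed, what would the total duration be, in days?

Original critical path: Foundation→Framing→Windows→Siding→Finish = 6+2+5+9+10 = 32 ⇒ 32 days.
Dropping Foundation→Windows doesn't change Windows's earliest start (8); another predecessor still binds.
The longest chain is now Foundation→Framing→Windows→Siding→Finish = 6+2+5+9+10 = 32, so the schedule takes 32 days.

32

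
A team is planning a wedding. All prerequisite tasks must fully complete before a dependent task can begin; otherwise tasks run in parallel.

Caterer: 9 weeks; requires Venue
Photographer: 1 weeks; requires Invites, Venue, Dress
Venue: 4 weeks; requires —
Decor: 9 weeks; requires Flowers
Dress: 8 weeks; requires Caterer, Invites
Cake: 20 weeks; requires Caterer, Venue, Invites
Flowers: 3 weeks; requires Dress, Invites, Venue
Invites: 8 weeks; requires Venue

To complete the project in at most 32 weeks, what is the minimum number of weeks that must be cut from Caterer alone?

Current finish: 33 weeks; target: 32.
Caterer is on every critical path, so each week cut from Caterer cuts the finish by one (this holds down to a finish of 32).
Need 33 − 32 = 1 week off Caterer → Caterer becomes 8 weeks, finish becomes 32.

1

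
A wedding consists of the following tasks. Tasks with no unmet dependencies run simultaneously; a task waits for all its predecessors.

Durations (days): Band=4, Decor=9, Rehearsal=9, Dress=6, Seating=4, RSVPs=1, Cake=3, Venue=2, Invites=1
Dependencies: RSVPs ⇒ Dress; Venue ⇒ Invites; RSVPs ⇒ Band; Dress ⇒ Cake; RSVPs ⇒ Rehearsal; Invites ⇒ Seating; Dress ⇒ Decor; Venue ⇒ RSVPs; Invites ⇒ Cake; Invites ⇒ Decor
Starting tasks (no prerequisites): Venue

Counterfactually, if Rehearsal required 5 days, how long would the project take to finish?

Baseline: Venue→RSVPs→Dress→Decor = 2+1+6+9 = 18 → 18 days.
The longest path through Rehearsal is only 12 days, so Rehearsal has float 6.
The critical path is still Venue→RSVPs→Dress→Decor; finish is now 18 days.

18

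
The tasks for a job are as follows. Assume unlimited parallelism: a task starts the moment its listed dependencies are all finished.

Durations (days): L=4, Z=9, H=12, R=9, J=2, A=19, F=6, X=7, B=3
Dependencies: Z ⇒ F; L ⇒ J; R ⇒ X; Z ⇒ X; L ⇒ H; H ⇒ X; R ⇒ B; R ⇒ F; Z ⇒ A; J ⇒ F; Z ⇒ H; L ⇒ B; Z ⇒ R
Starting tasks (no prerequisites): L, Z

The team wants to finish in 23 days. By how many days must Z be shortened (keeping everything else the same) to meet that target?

Current finish: 28 days; target: 23.
Z is on every critical path, so each day cut from Z cuts the finish by one (this holds down to a finish of 23).
Need 28 − 23 = 5 days off Z → Z becomes 4 days, finish becomes 23.

5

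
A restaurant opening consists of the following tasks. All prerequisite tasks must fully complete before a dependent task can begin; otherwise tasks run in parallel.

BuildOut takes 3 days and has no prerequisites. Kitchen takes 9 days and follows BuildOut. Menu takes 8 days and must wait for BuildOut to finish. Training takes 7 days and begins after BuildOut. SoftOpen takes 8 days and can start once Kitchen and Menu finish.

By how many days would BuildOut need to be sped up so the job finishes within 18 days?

2

Current finish: 20 days; target: 18.
BuildOut is on every critical path, so each day cut from BuildOut cuts the finish by one (this holds down to a finish of 18).
Need 20 − 18 = 2 days off BuildOut → BuildOut becomes 1 day, finish becomes 18.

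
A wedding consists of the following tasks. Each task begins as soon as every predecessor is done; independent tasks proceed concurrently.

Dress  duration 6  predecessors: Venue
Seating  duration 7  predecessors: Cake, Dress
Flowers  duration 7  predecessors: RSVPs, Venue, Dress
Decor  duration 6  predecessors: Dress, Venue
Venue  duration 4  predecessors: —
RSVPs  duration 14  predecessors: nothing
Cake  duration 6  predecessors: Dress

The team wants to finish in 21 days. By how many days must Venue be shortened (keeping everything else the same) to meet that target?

2

Current finish: 23 days; target: 21.
Venue is on every critical path, so each day cut from Venue cuts the finish by one (this holds down to a finish of 21).
Need 23 − 21 = 2 days off Venue → Venue becomes 2 days, finish becomes 21.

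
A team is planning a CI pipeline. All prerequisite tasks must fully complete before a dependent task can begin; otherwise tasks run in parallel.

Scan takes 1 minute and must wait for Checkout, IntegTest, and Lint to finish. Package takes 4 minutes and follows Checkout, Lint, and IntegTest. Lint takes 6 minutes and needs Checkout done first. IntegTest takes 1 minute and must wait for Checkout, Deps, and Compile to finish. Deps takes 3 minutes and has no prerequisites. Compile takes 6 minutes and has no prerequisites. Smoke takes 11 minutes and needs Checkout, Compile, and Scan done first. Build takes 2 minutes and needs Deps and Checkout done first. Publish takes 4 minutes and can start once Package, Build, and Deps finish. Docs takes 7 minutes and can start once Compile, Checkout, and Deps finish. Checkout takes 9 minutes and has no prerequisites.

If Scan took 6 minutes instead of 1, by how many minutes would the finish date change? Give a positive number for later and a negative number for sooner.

Actual critical path: Checkout→Lint→Scan→Smoke = 9+6+1+11 = 27 ⇒ 27 minutes.
Scan is on the critical path; changing it to 6 makes that path 32 minutes.
That remains the longest chain; total 32 minutes.
Change in finish: 32 − 27 = +5 minutes.

5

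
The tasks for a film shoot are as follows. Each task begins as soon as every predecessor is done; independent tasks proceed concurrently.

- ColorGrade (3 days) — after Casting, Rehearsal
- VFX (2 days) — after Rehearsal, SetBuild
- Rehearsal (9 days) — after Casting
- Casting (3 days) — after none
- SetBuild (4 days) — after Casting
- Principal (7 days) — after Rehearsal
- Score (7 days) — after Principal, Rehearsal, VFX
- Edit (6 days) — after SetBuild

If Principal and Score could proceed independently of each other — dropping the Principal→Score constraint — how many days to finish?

Original critical path: Casting→Rehearsal→Principal→Score = 3+9+7+7 = 26 ⇒ 26 days.
Without Principal→Score, Score's earliest start moves from 19 to 14.
New critical path: Casting→Rehearsal→VFX→Score = 3+9+2+7 = 21 ⇒ 21 days.

21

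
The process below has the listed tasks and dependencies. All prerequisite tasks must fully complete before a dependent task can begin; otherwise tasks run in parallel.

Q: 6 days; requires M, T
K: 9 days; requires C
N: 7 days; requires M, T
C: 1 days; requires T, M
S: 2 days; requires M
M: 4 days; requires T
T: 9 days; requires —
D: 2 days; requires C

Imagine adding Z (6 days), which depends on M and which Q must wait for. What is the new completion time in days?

25

Originally the schedule takes 23 days.
With Z inserted, Q now waits for max(M, T, Z).
New critical path: T→M→Z→Q = 9+4+6+6 = 25 ⇒ 25 days.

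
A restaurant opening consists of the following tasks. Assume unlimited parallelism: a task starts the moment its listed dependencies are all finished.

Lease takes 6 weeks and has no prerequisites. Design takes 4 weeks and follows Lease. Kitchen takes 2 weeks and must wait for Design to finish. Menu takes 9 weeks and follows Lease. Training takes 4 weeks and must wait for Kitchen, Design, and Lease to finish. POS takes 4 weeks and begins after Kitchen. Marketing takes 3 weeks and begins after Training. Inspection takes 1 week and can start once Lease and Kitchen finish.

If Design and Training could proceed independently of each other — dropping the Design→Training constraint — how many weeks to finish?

Before: longest chain Lease→Design→Kitchen→Training→Marketing = 6+4+2+4+3 = 19, finish 19.
Dropping Design→Training doesn't change Training's earliest start (12); another predecessor still binds.
New critical path: Lease→Design→Kitchen→Training→Marketing = 6+4+2+4+3 = 19 ⇒ 19 weeks.

19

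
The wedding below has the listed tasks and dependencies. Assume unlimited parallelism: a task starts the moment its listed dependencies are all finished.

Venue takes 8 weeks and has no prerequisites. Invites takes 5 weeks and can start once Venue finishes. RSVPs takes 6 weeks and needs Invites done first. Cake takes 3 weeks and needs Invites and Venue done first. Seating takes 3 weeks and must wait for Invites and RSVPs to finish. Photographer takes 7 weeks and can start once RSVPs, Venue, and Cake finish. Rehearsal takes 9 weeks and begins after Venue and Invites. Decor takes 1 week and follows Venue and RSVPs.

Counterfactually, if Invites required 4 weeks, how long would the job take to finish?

25

Baseline: Venue→Invites→RSVPs→Photographer = 8+5+6+7 = 26 → 26 weeks.
Invites lies on that path, so at 4 weeks the path becomes 25 weeks.
The critical path is still Venue→Invites→RSVPs→Photographer; finish is now 25 weeks.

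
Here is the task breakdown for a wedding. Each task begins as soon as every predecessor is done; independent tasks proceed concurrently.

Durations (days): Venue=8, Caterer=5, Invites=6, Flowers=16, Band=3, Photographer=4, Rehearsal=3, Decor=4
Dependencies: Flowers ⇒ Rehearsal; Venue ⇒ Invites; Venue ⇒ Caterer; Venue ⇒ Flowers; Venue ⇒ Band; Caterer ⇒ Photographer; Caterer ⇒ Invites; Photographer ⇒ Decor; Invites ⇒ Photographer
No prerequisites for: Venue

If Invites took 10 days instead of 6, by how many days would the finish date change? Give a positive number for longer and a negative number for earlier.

4

Critical path before the change: Venue→Caterer→Invites→Photographer→Decor = 8+5+6+4+4 = 27 giving 27 days.
Invites lies on that path, so at 10 days the path becomes 31 days.
The critical path is still Venue→Caterer→Invites→Photographer→Decor; finish is now 31 days.
Change in finish: 31 − 27 = +4 days.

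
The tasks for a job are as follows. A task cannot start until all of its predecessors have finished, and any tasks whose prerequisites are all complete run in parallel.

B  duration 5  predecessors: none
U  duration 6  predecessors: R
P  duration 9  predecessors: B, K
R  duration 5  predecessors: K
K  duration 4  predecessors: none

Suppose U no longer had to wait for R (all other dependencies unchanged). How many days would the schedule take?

Original critical path: K→R→U = 4+5+6 = 15 ⇒ 15 days.
Without R→U, U's earliest start moves from 9 to 0.
The longest chain is now B→P = 5+9 = 14, so the schedule takes 14 days.

14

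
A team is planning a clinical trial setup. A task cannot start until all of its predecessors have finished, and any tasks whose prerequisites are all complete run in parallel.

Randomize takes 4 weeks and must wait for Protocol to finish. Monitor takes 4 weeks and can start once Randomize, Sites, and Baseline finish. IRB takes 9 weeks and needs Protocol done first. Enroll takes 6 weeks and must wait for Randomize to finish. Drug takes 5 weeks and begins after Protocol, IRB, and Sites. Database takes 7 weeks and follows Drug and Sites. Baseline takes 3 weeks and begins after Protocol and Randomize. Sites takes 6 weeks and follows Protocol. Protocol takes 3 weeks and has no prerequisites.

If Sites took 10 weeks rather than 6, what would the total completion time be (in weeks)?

25

Baseline: Protocol→IRB→Drug→Database = 3+9+5+7 = 24 → 24 weeks.
Sites is off the critical path — its longest chain is 21 weeks, giving 3 of slack.
New critical path: Protocol→Sites→Drug→Database = 3+10+5+7 = 25 ⇒ 25 weeks.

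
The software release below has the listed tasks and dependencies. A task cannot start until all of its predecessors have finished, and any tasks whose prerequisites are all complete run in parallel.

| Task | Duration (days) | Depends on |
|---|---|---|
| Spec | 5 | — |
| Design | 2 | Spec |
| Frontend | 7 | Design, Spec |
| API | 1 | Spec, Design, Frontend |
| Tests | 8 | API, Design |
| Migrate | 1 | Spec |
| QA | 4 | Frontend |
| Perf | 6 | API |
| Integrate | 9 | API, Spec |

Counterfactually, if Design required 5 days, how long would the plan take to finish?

27

Baseline: Spec→Design→Frontend→API→Integrate = 5+2+7+1+9 = 24 → 24 days.
Design is on the critical path; changing it to 5 makes that path 27 days.
No other chain overtakes it, so the finish is 27 days.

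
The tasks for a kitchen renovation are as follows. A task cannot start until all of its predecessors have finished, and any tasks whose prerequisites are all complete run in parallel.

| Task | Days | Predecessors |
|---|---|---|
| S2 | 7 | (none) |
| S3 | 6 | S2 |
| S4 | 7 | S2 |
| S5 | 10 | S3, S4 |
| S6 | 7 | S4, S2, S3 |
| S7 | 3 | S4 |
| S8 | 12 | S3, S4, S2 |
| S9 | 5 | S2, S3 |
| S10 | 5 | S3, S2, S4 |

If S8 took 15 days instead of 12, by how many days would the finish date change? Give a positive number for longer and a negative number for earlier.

Baseline: S2→S4→S8 = 7+7+12 = 26 → 26 days.
S8 is on the critical path; changing it to 15 makes that path 29 days.
The critical path is still S2→S4→S8; finish is now 29 days.
Change in finish: 29 − 26 = +3 days.

3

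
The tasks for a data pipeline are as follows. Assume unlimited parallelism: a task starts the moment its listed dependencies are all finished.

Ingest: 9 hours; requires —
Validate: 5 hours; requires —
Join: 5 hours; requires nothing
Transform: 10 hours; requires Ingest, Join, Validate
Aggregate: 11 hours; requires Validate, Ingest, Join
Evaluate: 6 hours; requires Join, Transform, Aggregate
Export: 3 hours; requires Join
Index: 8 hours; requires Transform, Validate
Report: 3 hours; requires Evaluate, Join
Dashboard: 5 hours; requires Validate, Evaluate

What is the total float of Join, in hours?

4

Ingest→Aggregate→Evaluate→Dashboard = 9+11+6+5 = 31 sets the makespan at 31 hours.
The longest chain containing Join totals 27 hours.
Float = 31 − 27 = 4.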